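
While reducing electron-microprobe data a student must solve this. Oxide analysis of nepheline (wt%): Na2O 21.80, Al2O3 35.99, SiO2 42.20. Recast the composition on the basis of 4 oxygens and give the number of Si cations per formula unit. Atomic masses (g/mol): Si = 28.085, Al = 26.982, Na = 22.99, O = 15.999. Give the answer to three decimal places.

Na2O (M=61.979): mol = 0.35173; Na = 0.70346, O = 0.35173.
Al2O3 (M=101.961): mol = 0.35298; Al = 0.70596, O = 1.05894.
SiO2 (M=60.083): mol = 0.70236; Si = 0.70236, O = 1.40472.
ΣO = 2.81539; factor = 4/ΣO = 1.42076.
Si apfu = 0.70236 × 1.42076 = 0.998.

0.998 Si apfu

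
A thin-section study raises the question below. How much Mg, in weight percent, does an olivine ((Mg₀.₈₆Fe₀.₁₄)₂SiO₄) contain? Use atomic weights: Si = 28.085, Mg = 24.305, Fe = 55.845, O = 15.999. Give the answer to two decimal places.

27.96 weight percent

Molar mass of (Mg₀.₈₆Fe₀.₁₄)₂SiO₄: 1.72*24.305 + 0.28*55.845 + 1*28.085 + 4*15.999 = 149.522 g/mol.
Mass of Mg per formula unit: 1.72 × 24.305 = 41.805 g.
Weight fraction Mg = 41.805 / 149.522 = 0.2796.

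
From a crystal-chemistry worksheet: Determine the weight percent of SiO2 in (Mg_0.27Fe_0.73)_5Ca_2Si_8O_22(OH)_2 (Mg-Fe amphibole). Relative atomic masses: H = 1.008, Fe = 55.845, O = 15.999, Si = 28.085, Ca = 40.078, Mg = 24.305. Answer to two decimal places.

M((Mg_0.27Fe_0.73)_5Ca_2Si_8O_22(OH)_2) = 927.474 g/mol; M(SiO2) = 60.083 g/mol.
Moles SiO2 per formula unit = 8 Si ÷ 1 = 8.0000.
SiO2 fraction = (8.0000 × 60.083) / 927.474 = 480.664/927.474 = 0.5183.

51.83 wt%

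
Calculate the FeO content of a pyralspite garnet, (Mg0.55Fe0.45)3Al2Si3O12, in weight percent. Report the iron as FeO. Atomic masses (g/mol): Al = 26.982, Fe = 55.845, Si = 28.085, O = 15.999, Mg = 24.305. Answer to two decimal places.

21.76 wt%

M((Mg0.55Fe0.45)3Al2Si3O12) = 445.701 g/mol; M(FeO) = 71.844 g/mol.
Moles FeO per formula unit = 1.35 Fe ÷ 1 = 1.3500.
FeO fraction = (1.3500 × 71.844) / 445.701 = 96.989/445.701 = 0.2176.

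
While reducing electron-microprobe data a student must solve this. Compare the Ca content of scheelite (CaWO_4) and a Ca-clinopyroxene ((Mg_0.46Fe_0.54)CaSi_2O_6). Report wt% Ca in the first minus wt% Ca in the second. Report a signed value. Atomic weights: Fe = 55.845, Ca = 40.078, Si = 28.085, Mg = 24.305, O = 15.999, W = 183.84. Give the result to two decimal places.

First mineral: 40.078 g Ca in 287.914 g formula = 13.92 wt% Ca.
Second mineral: 40.078 g Ca in 233.579 g formula = 17.16 wt% Ca.
13.92% − 17.16% gives a difference of -3.24 percentage points.

-3.24 percentage points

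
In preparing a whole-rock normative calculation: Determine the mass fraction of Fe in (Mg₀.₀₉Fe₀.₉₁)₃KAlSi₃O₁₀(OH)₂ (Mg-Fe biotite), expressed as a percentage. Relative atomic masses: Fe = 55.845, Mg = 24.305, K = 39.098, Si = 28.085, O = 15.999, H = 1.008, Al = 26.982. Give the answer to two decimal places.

Formula mass = 0.27*24.305 + 2.73*55.845 + 1*39.098 + 1*26.982 + 3*28.085 + 12*15.999 + 2*1.008 = 503.358 g/mol, of which 152.457 g is Fe.
So Fe makes up 152.457/503.358 = 0.3029 of the mass, i.e. 30.29%.

30.29 mass %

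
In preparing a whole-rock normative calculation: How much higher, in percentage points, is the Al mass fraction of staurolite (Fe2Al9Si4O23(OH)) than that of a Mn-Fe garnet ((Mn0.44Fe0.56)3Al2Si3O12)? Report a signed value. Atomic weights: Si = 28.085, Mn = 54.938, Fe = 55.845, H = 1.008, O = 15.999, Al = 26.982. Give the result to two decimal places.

First mineral: 242.838 g Al in 851.852 g formula = 28.51 wt% Al.
Second mineral: 53.964 g Al in 496.545 g formula = 10.87 wt% Al.
28.51% − 10.87% gives a difference of 17.64 percentage points.

17.64 percentage points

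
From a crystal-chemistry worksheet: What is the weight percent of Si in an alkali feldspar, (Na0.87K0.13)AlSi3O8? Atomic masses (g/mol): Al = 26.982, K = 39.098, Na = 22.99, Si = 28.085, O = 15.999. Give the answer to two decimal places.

31.88 weight percent

Molar mass of (Na0.87K0.13)AlSi3O8: 0.87*22.99 + 0.13*39.098 + 1*26.982 + 3*28.085 + 8*15.999 = 264.313 g/mol.
Mass of Si per formula unit: 3 × 28.085 = 84.255 g.
Weight fraction Si = 84.255 / 264.313 = 0.3188.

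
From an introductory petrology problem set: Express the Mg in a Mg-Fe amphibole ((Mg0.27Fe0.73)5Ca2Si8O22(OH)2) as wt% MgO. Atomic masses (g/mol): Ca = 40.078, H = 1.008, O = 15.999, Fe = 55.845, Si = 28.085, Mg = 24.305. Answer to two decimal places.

5.87 wt%

Molar mass of (Mg0.27Fe0.73)5Ca2Si8O22(OH)2 = 1.35×24.305 + 3.65×55.845 + 2×40.078 + 8×28.085 + 24×15.999 + 2×1.008 = 927.474 g/mol.
Each formula unit contains 1.35 Mg, equivalent to 1.35/1 = 1.3500 mol MgO.
M(MgO) = 1×24.305 + 1×15.999 = 40.304 g/mol.
Mass of MgO per formula unit = 1.3500 × 40.304 = 54.410 g.
MgO wt% = 54.410 / 927.474 × 100 = 5.87%.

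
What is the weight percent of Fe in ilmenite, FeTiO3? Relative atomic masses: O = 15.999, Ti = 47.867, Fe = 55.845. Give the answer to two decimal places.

M(FeTiO3) = 151.709 g/mol.
Fe contributes 1 × 55.845 = 55.845 g per mole.
55.845/151.709 = 0.3681 → 36.81%.

36.81 weight percent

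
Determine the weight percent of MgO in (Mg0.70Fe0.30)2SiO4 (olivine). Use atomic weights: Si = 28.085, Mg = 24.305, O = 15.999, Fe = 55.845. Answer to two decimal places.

35.35 wt%

Molar mass of (Mg0.70Fe0.30)2SiO4 = 1.40*24.305 + 0.60*55.845 + 1*28.085 + 4*15.999 = 159.615 g/mol.
Each formula unit contains 1.40 Mg, equivalent to 1.40/1 = 1.4000 mol MgO.
M(MgO) = 1×24.305 + 1×15.999 = 40.304 g/mol.
Mass of MgO per formula unit = 1.4000 × 40.304 = 56.426 g.
MgO wt% = 56.426 / 159.615 × 100 = 35.35%.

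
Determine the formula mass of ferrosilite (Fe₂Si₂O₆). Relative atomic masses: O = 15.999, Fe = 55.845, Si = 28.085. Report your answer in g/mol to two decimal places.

M = 2×55.845 + 2×28.085 + 6×15.999

263.85 g/mol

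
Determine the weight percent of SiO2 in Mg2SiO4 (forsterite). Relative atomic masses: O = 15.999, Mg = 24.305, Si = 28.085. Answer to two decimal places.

42.71 wt%

Formula mass = 140.691 g/mol.
1 Si → 1.0000 mol SiO2 per formula unit; M(SiO2) = 60.083, so SiO2 mass = 60.083 g.
60.083/140.691 × 100 = 42.71 wt%.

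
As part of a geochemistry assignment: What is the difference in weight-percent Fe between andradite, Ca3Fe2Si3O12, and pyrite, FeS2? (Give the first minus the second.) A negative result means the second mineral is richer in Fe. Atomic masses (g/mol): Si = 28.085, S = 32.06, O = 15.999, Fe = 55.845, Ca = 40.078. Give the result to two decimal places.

Fe in Ca3Fe2Si3O12: molar mass 508.167 g/mol; 2×55.845 = 111.690 g → 21.98 wt%.
Fe in FeS2: molar mass 119.965 g/mol; 1×55.845 = 55.845 g → 46.55 wt%.
Difference = 21.98 − 46.55 = -24.57 percentage points.

-24.57 percentage points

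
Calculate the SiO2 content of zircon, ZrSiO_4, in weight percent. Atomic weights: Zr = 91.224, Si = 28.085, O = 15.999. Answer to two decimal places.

32.78 wt%

M(ZrSiO_4) = 183.305 g/mol; M(SiO2) = 60.083 g/mol.
Moles SiO2 per formula unit = 1 Si ÷ 1 = 1.0000.
SiO2 fraction = (1.0000 × 60.083) / 183.305 = 60.083/183.305 = 0.3278.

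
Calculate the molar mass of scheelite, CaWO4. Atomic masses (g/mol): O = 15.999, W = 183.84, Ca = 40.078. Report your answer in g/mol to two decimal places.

M = 1(40.078) + 1(183.84) + 4(15.999)

287.91 g/mol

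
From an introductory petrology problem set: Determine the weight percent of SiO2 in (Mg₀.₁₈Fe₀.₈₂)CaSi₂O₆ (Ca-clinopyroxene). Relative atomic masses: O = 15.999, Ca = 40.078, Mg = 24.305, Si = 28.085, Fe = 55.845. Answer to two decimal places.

49.57 wt%

Formula mass = 242.410 g/mol.
2 Si → 2.0000 mol SiO2 per formula unit; M(SiO2) = 60.083, so SiO2 mass = 120.166 g.
120.166/242.410 × 100 = 49.57 wt%.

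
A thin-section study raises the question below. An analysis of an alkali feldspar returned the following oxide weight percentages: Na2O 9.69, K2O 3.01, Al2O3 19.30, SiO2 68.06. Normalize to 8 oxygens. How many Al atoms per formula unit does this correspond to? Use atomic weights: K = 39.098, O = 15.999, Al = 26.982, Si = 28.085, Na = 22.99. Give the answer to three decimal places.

9.69 wt% Na2O ÷ 61.979 g/mol = 0.15634 mol, giving 0.31268 Na and 0.15634 O.
3.01 wt% K2O ÷ 94.195 g/mol = 0.03195 mol, giving 0.06390 K and 0.03195 O.
19.30 wt% Al2O3 ÷ 101.961 g/mol = 0.18929 mol, giving 0.37858 Al and 0.56787 O.
68.06 wt% SiO2 ÷ 60.083 g/mol = 1.13277 mol, giving 1.13277 Si and 2.26554 O.
Oxygen sums to 3.02170; scaling by 8/3.02170 = 2.64752 puts the formula on 8 O.
Al: 0.37858 × 2.64752 = 1.002 atoms per formula unit.

1.002 Al apfu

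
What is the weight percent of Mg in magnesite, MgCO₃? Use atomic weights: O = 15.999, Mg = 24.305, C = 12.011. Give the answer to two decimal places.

28.83 wt%

Molar mass of MgCO₃: 1*24.305 + 1*12.011 + 3*15.999 = 84.313 g/mol.
Mass of Mg per formula unit: 1 × 24.305 = 24.305 g.
Weight fraction Mg = 24.305 / 84.313 = 0.2883.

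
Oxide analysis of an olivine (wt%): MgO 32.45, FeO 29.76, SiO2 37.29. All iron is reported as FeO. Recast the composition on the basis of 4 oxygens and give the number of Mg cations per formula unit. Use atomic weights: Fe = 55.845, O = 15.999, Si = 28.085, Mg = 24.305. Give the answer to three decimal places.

1.309 Mg apfu

MgO (M=40.304): mol = 0.80513; Mg = 0.80513, O = 0.80513.
FeO (M=71.844): mol = 0.41423; Fe = 0.41423, O = 0.41423.
SiO2 (M=60.083): mol = 0.62064; Si = 0.62064, O = 1.24128.
ΣO = 2.46064; factor = 4/ΣO = 1.62559.
Mg apfu = 0.80513 × 1.62559 = 1.309.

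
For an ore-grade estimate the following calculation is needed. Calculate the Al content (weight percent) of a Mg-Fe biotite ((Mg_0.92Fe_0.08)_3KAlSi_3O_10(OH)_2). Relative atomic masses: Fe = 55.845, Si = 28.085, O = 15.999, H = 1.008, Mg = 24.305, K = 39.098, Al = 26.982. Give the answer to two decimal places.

Molar mass of (Mg_0.92Fe_0.08)_3KAlSi_3O_10(OH)_2: 2.76*24.305 + 0.24*55.845 + 1*39.098 + 1*26.982 + 3*28.085 + 12*15.999 + 2*1.008 = 424.824 g/mol.
Mass of Al per formula unit: 1 × 26.982 = 26.982 g.
Weight fraction Al = 26.982 / 424.824 = 0.0635.

6.35 weight percent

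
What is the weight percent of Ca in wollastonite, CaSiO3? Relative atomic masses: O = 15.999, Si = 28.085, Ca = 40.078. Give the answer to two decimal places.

M(CaSiO3) = 116.160 g/mol.
Ca contributes 1 × 40.078 = 40.078 g per mole.
40.078/116.160 = 0.3450 → 34.50%.

34.50 weight percent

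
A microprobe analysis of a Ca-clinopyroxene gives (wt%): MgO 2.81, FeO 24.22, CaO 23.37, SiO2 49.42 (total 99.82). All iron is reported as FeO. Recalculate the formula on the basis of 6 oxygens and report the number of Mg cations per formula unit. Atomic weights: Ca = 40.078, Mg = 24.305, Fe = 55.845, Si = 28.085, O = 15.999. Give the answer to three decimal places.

2.81 wt% MgO ÷ 40.304 g/mol = 0.06972 mol, giving 0.06972 Mg and 0.06972 O.
24.22 wt% FeO ÷ 71.844 g/mol = 0.33712 mol, giving 0.33712 Fe and 0.33712 O.
23.37 wt% CaO ÷ 56.077 g/mol = 0.41675 mol, giving 0.41675 Ca and 0.41675 O.
49.42 wt% SiO2 ÷ 60.083 g/mol = 0.82253 mol, giving 0.82253 Si and 1.64506 O.
Oxygen sums to 2.46865; scaling by 6/2.46865 = 2.43048 puts the formula on 6 O.
Mg: 0.06972 × 2.43048 = 0.169 atoms per formula unit.

0.169 Mg apfu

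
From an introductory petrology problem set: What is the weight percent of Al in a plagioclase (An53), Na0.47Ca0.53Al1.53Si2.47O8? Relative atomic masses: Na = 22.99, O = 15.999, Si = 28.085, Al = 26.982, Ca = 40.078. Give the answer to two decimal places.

Molar mass of Na0.47Ca0.53Al1.53Si2.47O8: 0.47*22.99 + 0.53*40.078 + 1.53*26.982 + 2.47*28.085 + 8*15.999 = 270.691 g/mol.
Mass of Al per formula unit: 1.53 × 26.982 = 41.282 g.
Weight fraction Al = 41.282 / 270.691 = 0.1525.

15.25 weight percent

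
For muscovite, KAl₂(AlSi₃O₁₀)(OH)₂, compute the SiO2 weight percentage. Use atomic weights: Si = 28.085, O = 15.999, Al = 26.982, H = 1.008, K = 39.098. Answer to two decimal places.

Molar mass of KAl₂(AlSi₃O₁₀)(OH)₂ = 1×39.098 + 3×26.982 + 3×28.085 + 12×15.999 + 2×1.008 = 398.303 g/mol.
Each formula unit contains 3 Si, equivalent to 3/1 = 3.0000 mol SiO2.
M(SiO2) = 1×28.085 + 2×15.999 = 60.083 g/mol.
Mass of SiO2 per formula unit = 3.0000 × 60.083 = 180.249 g.
SiO2 wt% = 180.249 / 398.303 × 100 = 45.25%.

45.25 wt%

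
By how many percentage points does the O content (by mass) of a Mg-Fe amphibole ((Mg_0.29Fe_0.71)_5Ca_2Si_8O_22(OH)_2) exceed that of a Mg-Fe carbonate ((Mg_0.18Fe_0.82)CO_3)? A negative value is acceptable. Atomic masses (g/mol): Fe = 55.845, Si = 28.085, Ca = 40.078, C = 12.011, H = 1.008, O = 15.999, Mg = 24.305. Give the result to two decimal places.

M((Mg_0.29Fe_0.71)_5Ca_2Si_8O_22(OH)_2) = 924.320 g/mol, so wt% O = 383.976/924.320 × 100 = 41.54%.
M((Mg_0.18Fe_0.82)CO_3) = 110.176 g/mol, so wt% O = 47.997/110.176 × 100 = 43.56%.
41.54 − 43.56 = -2.02 pp.

-2.02 percentage points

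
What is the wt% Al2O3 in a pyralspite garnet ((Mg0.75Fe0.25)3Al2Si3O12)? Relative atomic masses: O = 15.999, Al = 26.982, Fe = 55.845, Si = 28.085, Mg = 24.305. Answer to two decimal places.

23.89 wt%

Molar mass of (Mg0.75Fe0.25)3Al2Si3O12 = 2.25*24.305 + 0.75*55.845 + 2*26.982 + 3*28.085 + 12*15.999 = 426.777 g/mol.
Each formula unit contains 2 Al, equivalent to 2/2 = 1.0000 mol Al2O3.
M(Al2O3) = 2×26.982 + 3×15.999 = 101.961 g/mol.
Mass of Al2O3 per formula unit = 1.0000 × 101.961 = 101.961 g.
Al2O3 wt% = 101.961 / 426.777 × 100 = 23.89%.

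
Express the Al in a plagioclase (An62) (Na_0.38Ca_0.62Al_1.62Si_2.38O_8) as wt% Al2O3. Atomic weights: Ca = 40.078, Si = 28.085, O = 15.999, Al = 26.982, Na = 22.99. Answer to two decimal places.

30.35 wt%

M(Na_0.38Ca_0.62Al_1.62Si_2.38O_8) = 272.130 g/mol; M(Al2O3) = 101.961 g/mol.
Moles Al2O3 per formula unit = 1.62 Al ÷ 2 = 0.8100.
Al2O3 fraction = (0.8100 × 101.961) / 272.130 = 82.588/272.130 = 0.3035.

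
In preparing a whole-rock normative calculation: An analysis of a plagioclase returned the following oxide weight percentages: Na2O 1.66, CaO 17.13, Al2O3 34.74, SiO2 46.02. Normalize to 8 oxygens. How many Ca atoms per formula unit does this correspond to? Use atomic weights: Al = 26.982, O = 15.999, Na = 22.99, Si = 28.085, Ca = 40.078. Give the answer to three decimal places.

Na2O: 1.66/61.979 = 0.02678 mol → 0.05356 mol Na, 0.02678 mol O.
CaO: 17.13/56.077 = 0.30547 mol → 0.30547 mol Ca, 0.30547 mol O.
Al2O3: 34.74/101.961 = 0.34072 mol → 0.68144 mol Al, 1.02216 mol O.
SiO2: 46.02/60.083 = 0.76594 mol → 0.76594 mol Si, 1.53188 mol O.
Total oxygen = 2.88629 mol. Normalization factor = 8/2.88629 = 2.77172.
Ca per 8 O = 0.30547 × 2.77172 = 0.847.

0.847 Ca apfu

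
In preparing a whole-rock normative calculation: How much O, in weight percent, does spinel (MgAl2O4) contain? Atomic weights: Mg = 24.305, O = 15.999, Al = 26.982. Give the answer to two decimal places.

Formula mass = 1·24.305 + 2·26.982 + 4·15.999 = 142.265 g/mol, of which 63.996 g is O.
So O makes up 63.996/142.265 = 0.4498 of the mass, i.e. 44.98%.

44.98 weight percent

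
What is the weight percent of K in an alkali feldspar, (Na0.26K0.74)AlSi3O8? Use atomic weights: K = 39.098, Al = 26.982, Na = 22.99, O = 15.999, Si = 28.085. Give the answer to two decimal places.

Molar mass of (Na0.26K0.74)AlSi3O8: 0.26·22.99 + 0.74·39.098 + 1·26.982 + 3·28.085 + 8·15.999 = 274.139 g/mol.
Mass of K per formula unit: 0.74 × 39.098 = 28.933 g.
Weight fraction K = 28.933 / 274.139 = 0.1055.

10.55 wt%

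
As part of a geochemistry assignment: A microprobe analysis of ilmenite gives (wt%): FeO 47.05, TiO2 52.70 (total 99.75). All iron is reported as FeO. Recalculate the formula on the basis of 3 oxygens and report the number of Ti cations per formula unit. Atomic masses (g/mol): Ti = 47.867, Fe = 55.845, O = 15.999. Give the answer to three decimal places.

FeO (M=71.844): mol = 0.65489; Fe = 0.65489, O = 0.65489.
TiO2 (M=79.865): mol = 0.65986; Ti = 0.65986, O = 1.31972.
ΣO = 1.97461; factor = 3/ΣO = 1.51929.
Ti apfu = 0.65986 × 1.51929 = 1.003.

1.003 Ti apfu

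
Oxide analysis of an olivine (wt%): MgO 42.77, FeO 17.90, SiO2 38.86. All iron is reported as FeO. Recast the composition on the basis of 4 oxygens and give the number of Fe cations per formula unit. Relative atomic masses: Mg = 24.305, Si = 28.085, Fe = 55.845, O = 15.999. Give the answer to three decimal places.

0.383 Fe apfu

42.77 wt% MgO ÷ 40.304 g/mol = 1.06118 mol, giving 1.06118 Mg and 1.06118 O.
17.90 wt% FeO ÷ 71.844 g/mol = 0.24915 mol, giving 0.24915 Fe and 0.24915 O.
38.86 wt% SiO2 ÷ 60.083 g/mol = 0.64677 mol, giving 0.64677 Si and 1.29354 O.
Oxygen sums to 2.60387; scaling by 4/2.60387 = 1.53618 puts the formula on 4 O.
Fe: 0.24915 × 1.53618 = 0.383 atoms per formula unit.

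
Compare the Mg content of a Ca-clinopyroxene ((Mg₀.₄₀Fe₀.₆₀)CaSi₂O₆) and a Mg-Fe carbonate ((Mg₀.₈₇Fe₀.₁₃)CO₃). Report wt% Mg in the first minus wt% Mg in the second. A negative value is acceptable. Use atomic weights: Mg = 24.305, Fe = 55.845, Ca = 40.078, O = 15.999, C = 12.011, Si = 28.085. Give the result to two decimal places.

-19.79 percentage points

M((Mg₀.₄₀Fe₀.₆₀)CaSi₂O₆) = 235.471 g/mol, so wt% Mg = 9.722/235.471 × 100 = 4.13%.
M((Mg₀.₈₇Fe₀.₁₃)CO₃) = 88.413 g/mol, so wt% Mg = 21.145/88.413 × 100 = 23.92%.
4.13 − 23.92 = -19.79 pp.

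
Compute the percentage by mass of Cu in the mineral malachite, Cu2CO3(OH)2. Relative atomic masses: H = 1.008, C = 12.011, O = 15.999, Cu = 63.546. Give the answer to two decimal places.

Formula mass = 2·63.546 + 1·12.011 + 5·15.999 + 2·1.008 = 221.114 g/mol, of which 127.092 g is Cu.
So Cu makes up 127.092/221.114 = 0.5748 of the mass, i.e. 57.48%.

57.48 weight percent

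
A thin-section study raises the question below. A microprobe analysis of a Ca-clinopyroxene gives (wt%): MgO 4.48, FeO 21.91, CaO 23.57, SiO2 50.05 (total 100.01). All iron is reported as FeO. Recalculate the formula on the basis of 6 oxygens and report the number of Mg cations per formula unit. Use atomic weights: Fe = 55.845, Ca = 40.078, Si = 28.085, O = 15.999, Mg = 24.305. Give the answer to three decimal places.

0.267 Mg apfu

4.48 wt% MgO ÷ 40.304 g/mol = 0.11116 mol, giving 0.11116 Mg and 0.11116 O.
21.91 wt% FeO ÷ 71.844 g/mol = 0.30497 mol, giving 0.30497 Fe and 0.30497 O.
23.57 wt% CaO ÷ 56.077 g/mol = 0.42031 mol, giving 0.42031 Ca and 0.42031 O.
50.05 wt% SiO2 ÷ 60.083 g/mol = 0.83301 mol, giving 0.83301 Si and 1.66602 O.
Oxygen sums to 2.50246; scaling by 6/2.50246 = 2.39764 puts the formula on 6 O.
Mg: 0.11116 × 2.39764 = 0.267 atoms per formula unit.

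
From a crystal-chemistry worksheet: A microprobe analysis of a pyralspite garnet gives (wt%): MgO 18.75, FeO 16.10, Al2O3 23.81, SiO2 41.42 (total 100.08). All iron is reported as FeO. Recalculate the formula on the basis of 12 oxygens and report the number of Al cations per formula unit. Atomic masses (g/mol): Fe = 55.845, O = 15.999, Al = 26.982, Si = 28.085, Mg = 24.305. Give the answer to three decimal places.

18.75 wt% MgO ÷ 40.304 g/mol = 0.46521 mol, giving 0.46521 Mg and 0.46521 O.
16.10 wt% FeO ÷ 71.844 g/mol = 0.22410 mol, giving 0.22410 Fe and 0.22410 O.
23.81 wt% Al2O3 ÷ 101.961 g/mol = 0.23352 mol, giving 0.46704 Al and 0.70056 O.
41.42 wt% SiO2 ÷ 60.083 g/mol = 0.68938 mol, giving 0.68938 Si and 1.37876 O.
Oxygen sums to 2.76863; scaling by 12/2.76863 = 4.33427 puts the formula on 12 O.
Al: 0.46704 × 4.33427 = 2.024 atoms per formula unit.

2.024 Al apfu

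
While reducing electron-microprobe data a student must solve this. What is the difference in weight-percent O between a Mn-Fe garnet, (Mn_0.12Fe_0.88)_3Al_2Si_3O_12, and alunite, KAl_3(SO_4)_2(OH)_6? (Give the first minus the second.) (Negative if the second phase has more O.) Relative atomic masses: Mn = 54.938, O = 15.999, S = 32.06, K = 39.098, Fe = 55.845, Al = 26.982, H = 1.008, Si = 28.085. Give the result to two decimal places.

-15.48 percentage points

First mineral: 191.988 g O in 497.415 g formula = 38.60 wt% O.
Second mineral: 223.986 g O in 414.198 g formula = 54.08 wt% O.
38.60% − 54.08% gives a difference of -15.48 percentage points.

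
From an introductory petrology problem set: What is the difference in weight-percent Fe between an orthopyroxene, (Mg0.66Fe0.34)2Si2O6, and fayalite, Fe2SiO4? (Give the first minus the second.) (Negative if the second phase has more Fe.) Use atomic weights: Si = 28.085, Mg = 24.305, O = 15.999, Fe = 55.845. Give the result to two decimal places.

M((Mg0.66Fe0.34)2Si2O6) = 222.221 g/mol, so wt% Fe = 37.975/222.221 × 100 = 17.09%.
M(Fe2SiO4) = 203.771 g/mol, so wt% Fe = 111.690/203.771 × 100 = 54.81%.
17.09 − 54.81 = -37.72 pp.

-37.72 percentage points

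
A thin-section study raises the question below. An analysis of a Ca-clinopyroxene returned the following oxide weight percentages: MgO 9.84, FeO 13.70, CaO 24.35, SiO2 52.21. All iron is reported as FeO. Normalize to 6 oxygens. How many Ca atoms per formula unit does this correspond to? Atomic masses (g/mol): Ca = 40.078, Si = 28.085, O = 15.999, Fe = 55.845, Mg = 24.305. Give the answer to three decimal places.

0.999 Ca apfu

MgO: 9.84/40.304 = 0.24414 mol → 0.24414 mol Mg, 0.24414 mol O.
FeO: 13.70/71.844 = 0.19069 mol → 0.19069 mol Fe, 0.19069 mol O.
CaO: 24.35/56.077 = 0.43422 mol → 0.43422 mol Ca, 0.43422 mol O.
SiO2: 52.21/60.083 = 0.86896 mol → 0.86896 mol Si, 1.73792 mol O.
Total oxygen = 2.60697 mol. Normalization factor = 6/2.60697 = 2.30152.
Ca per 6 O = 0.43422 × 2.30152 = 0.999.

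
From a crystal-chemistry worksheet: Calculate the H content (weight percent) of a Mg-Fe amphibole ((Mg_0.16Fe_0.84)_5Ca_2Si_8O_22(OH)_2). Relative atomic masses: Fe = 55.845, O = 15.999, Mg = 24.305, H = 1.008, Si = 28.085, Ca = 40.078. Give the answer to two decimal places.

0.21 weight percent

M((Mg_0.16Fe_0.84)_5Ca_2Si_8O_22(OH)_2) = 944.821 g/mol.
H contributes 2 × 1.008 = 2.016 g per mole.
2.016/944.821 = 0.0021 → 0.21%.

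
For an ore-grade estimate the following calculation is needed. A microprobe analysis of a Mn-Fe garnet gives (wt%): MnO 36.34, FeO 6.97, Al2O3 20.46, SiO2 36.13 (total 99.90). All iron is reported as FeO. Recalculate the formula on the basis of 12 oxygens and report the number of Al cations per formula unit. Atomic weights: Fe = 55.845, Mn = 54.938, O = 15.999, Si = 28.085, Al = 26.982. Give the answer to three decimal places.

1.995 Al apfu

MnO: 36.34/70.937 = 0.51229 mol → 0.51229 mol Mn, 0.51229 mol O.
FeO: 6.97/71.844 = 0.09702 mol → 0.09702 mol Fe, 0.09702 mol O.
Al2O3: 20.46/101.961 = 0.20066 mol → 0.40132 mol Al, 0.60198 mol O.
SiO2: 36.13/60.083 = 0.60133 mol → 0.60133 mol Si, 1.20266 mol O.
Total oxygen = 2.41395 mol. Normalization factor = 12/2.41395 = 4.97111.
Al per 12 O = 0.40132 × 4.97111 = 1.995.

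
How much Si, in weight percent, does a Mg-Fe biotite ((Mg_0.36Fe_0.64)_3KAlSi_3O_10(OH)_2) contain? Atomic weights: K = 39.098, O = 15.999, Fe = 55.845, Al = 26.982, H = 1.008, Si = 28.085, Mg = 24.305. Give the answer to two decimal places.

Formula mass = 1.08*24.305 + 1.92*55.845 + 1*39.098 + 1*26.982 + 3*28.085 + 12*15.999 + 2*1.008 = 477.811 g/mol, of which 84.255 g is Si.
So Si makes up 84.255/477.811 = 0.1763 of the mass, i.e. 17.63%.

17.63 weight percent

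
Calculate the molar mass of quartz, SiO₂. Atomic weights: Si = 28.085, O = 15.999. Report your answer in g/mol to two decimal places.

The formula mass is the sum 1*28.085 + 2*15.999.

60.08 g/mol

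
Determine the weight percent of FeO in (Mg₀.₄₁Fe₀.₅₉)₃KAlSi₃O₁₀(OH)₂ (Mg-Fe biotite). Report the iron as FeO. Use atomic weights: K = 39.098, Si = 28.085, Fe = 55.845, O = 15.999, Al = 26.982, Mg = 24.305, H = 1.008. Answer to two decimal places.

Formula mass = 473.080 g/mol.
1.77 Fe → 1.7700 mol FeO per formula unit; M(FeO) = 71.844, so FeO mass = 127.164 g.
127.164/473.080 × 100 = 26.88 wt%.

26.88 wt%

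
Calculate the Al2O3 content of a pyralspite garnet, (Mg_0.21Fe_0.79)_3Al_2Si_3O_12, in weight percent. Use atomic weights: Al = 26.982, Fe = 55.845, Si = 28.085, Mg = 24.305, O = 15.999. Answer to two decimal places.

21.34 wt%

Molar mass of (Mg_0.21Fe_0.79)_3Al_2Si_3O_12 = 0.63×24.305 + 2.37×55.845 + 2×26.982 + 3×28.085 + 12×15.999 = 477.872 g/mol.
Each formula unit contains 2 Al, equivalent to 2/2 = 1.0000 mol Al2O3.
M(Al2O3) = 2×26.982 + 3×15.999 = 101.961 g/mol.
Mass of Al2O3 per formula unit = 1.0000 × 101.961 = 101.961 g.
Al2O3 wt% = 101.961 / 477.872 × 100 = 21.34%.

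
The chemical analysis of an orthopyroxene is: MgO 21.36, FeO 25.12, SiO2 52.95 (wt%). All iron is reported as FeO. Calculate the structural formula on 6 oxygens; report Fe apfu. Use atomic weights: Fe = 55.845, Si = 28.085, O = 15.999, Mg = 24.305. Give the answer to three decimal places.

0.794 Fe apfu

MgO: 21.36/40.304 = 0.52997 mol → 0.52997 mol Mg, 0.52997 mol O.
FeO: 25.12/71.844 = 0.34965 mol → 0.34965 mol Fe, 0.34965 mol O.
SiO2: 52.95/60.083 = 0.88128 mol → 0.88128 mol Si, 1.76256 mol O.
Total oxygen = 2.64218 mol. Normalization factor = 6/2.64218 = 2.27085.
Fe per 6 O = 0.34965 × 2.27085 = 0.794.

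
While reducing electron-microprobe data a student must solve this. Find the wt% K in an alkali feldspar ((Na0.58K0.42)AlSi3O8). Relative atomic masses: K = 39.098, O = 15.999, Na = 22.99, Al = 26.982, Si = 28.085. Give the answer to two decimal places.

6.10 weight percent

Formula mass = 0.58×22.99 + 0.42×39.098 + 1×26.982 + 3×28.085 + 8×15.999 = 268.984 g/mol, of which 16.421 g is K.
So K makes up 16.421/268.984 = 0.0610 of the mass, i.e. 6.10%.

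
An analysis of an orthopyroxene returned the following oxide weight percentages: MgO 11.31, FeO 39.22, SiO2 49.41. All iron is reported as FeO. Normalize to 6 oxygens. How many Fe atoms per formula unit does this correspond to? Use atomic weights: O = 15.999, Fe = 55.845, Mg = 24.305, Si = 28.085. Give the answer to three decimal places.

MgO: 11.31/40.304 = 0.28062 mol → 0.28062 mol Mg, 0.28062 mol O.
FeO: 39.22/71.844 = 0.54591 mol → 0.54591 mol Fe, 0.54591 mol O.
SiO2: 49.41/60.083 = 0.82236 mol → 0.82236 mol Si, 1.64472 mol O.
Total oxygen = 2.47125 mol. Normalization factor = 6/2.47125 = 2.42792.
Fe per 6 O = 0.54591 × 2.42792 = 1.325.

1.325 Fe apfu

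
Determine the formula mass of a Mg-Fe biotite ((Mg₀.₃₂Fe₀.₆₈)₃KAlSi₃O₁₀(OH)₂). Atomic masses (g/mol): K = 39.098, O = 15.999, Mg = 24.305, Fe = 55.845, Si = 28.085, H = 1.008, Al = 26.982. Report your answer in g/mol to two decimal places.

Mg: 0.96 × 24.305 = 23.3328
Fe: 2.04 × 55.845 = 113.9238
K: 1 × 39.098 = 39.0980
Al: 1 × 26.982 = 26.9820
Si: 3 × 28.085 = 84.2550
O: 12 × 15.999 = 191.9880
H: 2 × 1.008 = 2.0160
Summing the contributions gives the formula mass.

481.60 g/mol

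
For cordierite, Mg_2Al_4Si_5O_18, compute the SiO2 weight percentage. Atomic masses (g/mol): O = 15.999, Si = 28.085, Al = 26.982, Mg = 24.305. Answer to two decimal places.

51.36 wt%

Molar mass of Mg_2Al_4Si_5O_18 = 2·24.305 + 4·26.982 + 5·28.085 + 18·15.999 = 584.945 g/mol.
Each formula unit contains 5 Si, equivalent to 5/1 = 5.0000 mol SiO2.
M(SiO2) = 1×28.085 + 2×15.999 = 60.083 g/mol.
Mass of SiO2 per formula unit = 5.0000 × 60.083 = 300.415 g.
SiO2 wt% = 300.415 / 584.945 × 100 = 51.36%.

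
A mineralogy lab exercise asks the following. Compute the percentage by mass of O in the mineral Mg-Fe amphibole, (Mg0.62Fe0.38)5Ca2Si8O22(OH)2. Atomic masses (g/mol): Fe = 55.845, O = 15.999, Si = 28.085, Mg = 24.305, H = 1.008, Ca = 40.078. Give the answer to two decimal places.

44.02 weight percent

Formula mass = 3.10*24.305 + 1.90*55.845 + 2*40.078 + 8*28.085 + 24*15.999 + 2*1.008 = 872.279 g/mol, of which 383.976 g is O.
So O makes up 383.976/872.279 = 0.4402 of the mass, i.e. 44.02%.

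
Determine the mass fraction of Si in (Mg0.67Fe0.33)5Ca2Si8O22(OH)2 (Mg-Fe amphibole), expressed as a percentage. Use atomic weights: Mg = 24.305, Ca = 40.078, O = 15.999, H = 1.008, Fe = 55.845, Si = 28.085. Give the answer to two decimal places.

25.99 weight percent

M((Mg0.67Fe0.33)5Ca2Si8O22(OH)2) = 864.394 g/mol.
Si contributes 8 × 28.085 = 224.680 g per mole.
224.680/864.394 = 0.2599 → 25.99%.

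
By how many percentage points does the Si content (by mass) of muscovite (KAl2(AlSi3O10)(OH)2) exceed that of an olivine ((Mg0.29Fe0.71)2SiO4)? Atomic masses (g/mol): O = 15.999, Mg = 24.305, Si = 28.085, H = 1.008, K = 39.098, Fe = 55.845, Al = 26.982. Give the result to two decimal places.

First mineral: 84.255 g Si in 398.303 g formula = 21.15 wt% Si.
Second mineral: 28.085 g Si in 185.478 g formula = 15.14 wt% Si.
21.15% − 15.14% gives a difference of 6.01 percentage points.

6.01 percentage points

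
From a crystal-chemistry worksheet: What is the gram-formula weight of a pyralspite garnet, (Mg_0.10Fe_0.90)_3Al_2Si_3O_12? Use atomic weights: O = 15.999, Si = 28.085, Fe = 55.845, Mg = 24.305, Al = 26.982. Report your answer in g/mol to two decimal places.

Mg: 0.30 × 24.305 = 7.2915
Fe: 2.70 × 55.845 = 150.7815
Al: 2 × 26.982 = 53.9640
Si: 3 × 28.085 = 84.2550
O: 12 × 15.999 = 191.9880
Summing the contributions gives the formula mass.

488.28 g/mol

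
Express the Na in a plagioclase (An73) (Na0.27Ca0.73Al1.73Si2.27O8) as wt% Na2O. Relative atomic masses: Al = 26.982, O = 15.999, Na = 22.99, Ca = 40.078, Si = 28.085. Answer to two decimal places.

Formula mass = 273.888 g/mol.
0.27 Na → 0.1350 mol Na2O per formula unit; M(Na2O) = 61.979, so Na2O mass = 8.367 g.
8.367/273.888 × 100 = 3.05 wt%.

3.05 wt%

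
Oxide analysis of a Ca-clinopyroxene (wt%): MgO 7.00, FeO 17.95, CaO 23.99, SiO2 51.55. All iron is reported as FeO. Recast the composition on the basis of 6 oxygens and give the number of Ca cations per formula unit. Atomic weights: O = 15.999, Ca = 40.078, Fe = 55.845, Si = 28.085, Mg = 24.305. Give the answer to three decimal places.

1.000 Ca apfu

MgO: 7.00/40.304 = 0.17368 mol → 0.17368 mol Mg, 0.17368 mol O.
FeO: 17.95/71.844 = 0.24985 mol → 0.24985 mol Fe, 0.24985 mol O.
CaO: 23.99/56.077 = 0.42780 mol → 0.42780 mol Ca, 0.42780 mol O.
SiO2: 51.55/60.083 = 0.85798 mol → 0.85798 mol Si, 1.71596 mol O.
Total oxygen = 2.56729 mol. Normalization factor = 6/2.56729 = 2.33709.
Ca per 6 O = 0.42780 × 2.33709 = 1.000.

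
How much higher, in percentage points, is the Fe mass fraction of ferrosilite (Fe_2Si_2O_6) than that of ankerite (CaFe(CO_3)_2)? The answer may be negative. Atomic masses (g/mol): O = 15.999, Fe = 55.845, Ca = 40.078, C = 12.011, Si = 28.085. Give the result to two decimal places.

M(Fe_2Si_2O_6) = 263.854 g/mol, so wt% Fe = 111.690/263.854 × 100 = 42.33%.
M(CaFe(CO_3)_2) = 215.939 g/mol, so wt% Fe = 55.845/215.939 × 100 = 25.86%.
42.33 − 25.86 = 16.47 pp.

16.47 percentage points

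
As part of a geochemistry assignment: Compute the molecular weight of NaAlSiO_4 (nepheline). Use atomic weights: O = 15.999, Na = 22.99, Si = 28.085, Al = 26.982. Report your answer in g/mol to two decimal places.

142.05 g/mol

Na: 1 × 22.99 = 22.9900
Al: 1 × 26.982 = 26.9820
Si: 1 × 28.085 = 28.0850
O: 4 × 15.999 = 63.9960
Summing the contributions gives the formula mass.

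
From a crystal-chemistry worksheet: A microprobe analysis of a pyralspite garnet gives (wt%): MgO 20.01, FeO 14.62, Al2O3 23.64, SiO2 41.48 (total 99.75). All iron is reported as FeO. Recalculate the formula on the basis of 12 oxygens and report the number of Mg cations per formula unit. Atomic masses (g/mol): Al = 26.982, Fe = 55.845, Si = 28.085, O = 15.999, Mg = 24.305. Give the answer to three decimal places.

2.146 Mg apfu

20.01 wt% MgO ÷ 40.304 g/mol = 0.49648 mol, giving 0.49648 Mg and 0.49648 O.
14.62 wt% FeO ÷ 71.844 g/mol = 0.20350 mol, giving 0.20350 Fe and 0.20350 O.
23.64 wt% Al2O3 ÷ 101.961 g/mol = 0.23185 mol, giving 0.46370 Al and 0.69555 O.
41.48 wt% SiO2 ÷ 60.083 g/mol = 0.69038 mol, giving 0.69038 Si and 1.38076 O.
Oxygen sums to 2.77629; scaling by 12/2.77629 = 4.32232 puts the formula on 12 O.
Mg: 0.49648 × 4.32232 = 2.146 atoms per formula unit.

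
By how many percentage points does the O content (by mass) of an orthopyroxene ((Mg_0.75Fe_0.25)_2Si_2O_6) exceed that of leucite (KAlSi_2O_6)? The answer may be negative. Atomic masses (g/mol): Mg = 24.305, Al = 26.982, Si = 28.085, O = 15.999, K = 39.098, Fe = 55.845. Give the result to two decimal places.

0.35 percentage points

O in (Mg_0.75Fe_0.25)_2Si_2O_6: molar mass 216.544 g/mol; 6×15.999 = 95.994 g → 44.33 wt%.
O in KAlSi_2O_6: molar mass 218.244 g/mol; 6×15.999 = 95.994 g → 43.98 wt%.
Difference = 44.33 − 43.98 = 0.35 percentage points.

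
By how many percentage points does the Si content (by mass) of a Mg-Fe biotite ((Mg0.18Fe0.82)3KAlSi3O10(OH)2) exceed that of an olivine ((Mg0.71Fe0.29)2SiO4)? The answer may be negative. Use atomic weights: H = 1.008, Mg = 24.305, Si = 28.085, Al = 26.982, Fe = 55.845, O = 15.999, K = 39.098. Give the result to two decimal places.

-0.64 percentage points

M((Mg0.18Fe0.82)3KAlSi3O10(OH)2) = 494.842 g/mol, so wt% Si = 84.255/494.842 × 100 = 17.03%.
M((Mg0.71Fe0.29)2SiO4) = 158.984 g/mol, so wt% Si = 28.085/158.984 × 100 = 17.67%.
17.03 − 17.67 = -0.64 pp.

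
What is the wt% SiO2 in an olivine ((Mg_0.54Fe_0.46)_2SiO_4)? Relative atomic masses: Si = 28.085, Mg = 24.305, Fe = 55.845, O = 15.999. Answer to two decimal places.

35.40 wt%

Molar mass of (Mg_0.54Fe_0.46)_2SiO_4 = 1.08·24.305 + 0.92·55.845 + 1·28.085 + 4·15.999 = 169.708 g/mol.
Each formula unit contains 1 Si, equivalent to 1/1 = 1.0000 mol SiO2.
M(SiO2) = 1×28.085 + 2×15.999 = 60.083 g/mol.
Mass of SiO2 per formula unit = 1.0000 × 60.083 = 60.083 g.
SiO2 wt% = 60.083 / 169.708 × 100 = 35.40%.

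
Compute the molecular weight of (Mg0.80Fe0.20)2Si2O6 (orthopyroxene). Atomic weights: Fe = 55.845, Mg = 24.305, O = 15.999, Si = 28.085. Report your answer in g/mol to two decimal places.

213.39 g/mol

Mg: 1.60 × 24.305 = 38.8880
Fe: 0.40 × 55.845 = 22.3380
Si: 2 × 28.085 = 56.1700
O: 6 × 15.999 = 95.9940
Summing the contributions gives the formula mass.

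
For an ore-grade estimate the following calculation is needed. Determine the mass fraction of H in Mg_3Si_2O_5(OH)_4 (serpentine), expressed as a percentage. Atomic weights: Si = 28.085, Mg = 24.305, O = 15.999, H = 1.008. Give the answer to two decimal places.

1.46 wt%

M(Mg_3Si_2O_5(OH)_4) = 277.108 g/mol.
H contributes 4 × 1.008 = 4.032 g per mole.
4.032/277.108 = 0.0146 → 1.46%.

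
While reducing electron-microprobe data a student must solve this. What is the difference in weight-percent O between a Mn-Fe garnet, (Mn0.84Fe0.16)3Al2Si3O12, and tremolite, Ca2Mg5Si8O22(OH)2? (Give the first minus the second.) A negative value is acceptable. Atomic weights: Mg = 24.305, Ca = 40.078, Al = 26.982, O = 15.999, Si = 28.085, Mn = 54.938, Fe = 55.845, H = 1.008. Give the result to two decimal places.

-8.52 percentage points

M((Mn0.84Fe0.16)3Al2Si3O12) = 495.456 g/mol, so wt% O = 191.988/495.456 × 100 = 38.75%.
M(Ca2Mg5Si8O22(OH)2) = 812.353 g/mol, so wt% O = 383.976/812.353 × 100 = 47.27%.
38.75 − 47.27 = -8.52 pp.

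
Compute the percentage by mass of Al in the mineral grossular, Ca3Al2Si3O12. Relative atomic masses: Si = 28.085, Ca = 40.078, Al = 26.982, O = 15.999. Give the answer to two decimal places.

11.98 wt%

Molar mass of Ca3Al2Si3O12: 3·40.078 + 2·26.982 + 3·28.085 + 12·15.999 = 450.441 g/mol.
Mass of Al per formula unit: 2 × 26.982 = 53.964 g.
Weight fraction Al = 53.964 / 450.441 = 0.1198.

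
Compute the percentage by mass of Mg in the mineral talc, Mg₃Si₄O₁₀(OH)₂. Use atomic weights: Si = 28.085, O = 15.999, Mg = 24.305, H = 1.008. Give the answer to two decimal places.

Molar mass of Mg₃Si₄O₁₀(OH)₂: 3*24.305 + 4*28.085 + 12*15.999 + 2*1.008 = 379.259 g/mol.
Mass of Mg per formula unit: 3 × 24.305 = 72.915 g.
Weight fraction Mg = 72.915 / 379.259 = 0.1923.

19.23 weight percent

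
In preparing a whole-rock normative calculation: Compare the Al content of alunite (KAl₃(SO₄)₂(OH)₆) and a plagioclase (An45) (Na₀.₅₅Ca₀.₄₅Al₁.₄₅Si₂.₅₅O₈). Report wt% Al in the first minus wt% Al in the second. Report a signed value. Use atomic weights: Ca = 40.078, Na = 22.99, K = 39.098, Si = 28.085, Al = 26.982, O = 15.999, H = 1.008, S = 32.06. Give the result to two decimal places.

5.02 percentage points

Al in KAl₃(SO₄)₂(OH)₆: molar mass 414.198 g/mol; 3×26.982 = 80.946 g → 19.54 wt%.
Al in Na₀.₅₅Ca₀.₄₅Al₁.₄₅Si₂.₅₅O₈: molar mass 269.412 g/mol; 1.45×26.982 = 39.124 g → 14.52 wt%.
Difference = 19.54 − 14.52 = 5.02 percentage points.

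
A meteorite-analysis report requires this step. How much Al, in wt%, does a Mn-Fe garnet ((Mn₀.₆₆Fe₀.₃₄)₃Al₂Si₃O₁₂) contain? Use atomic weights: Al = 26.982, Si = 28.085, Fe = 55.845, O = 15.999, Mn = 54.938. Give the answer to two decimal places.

Molar mass of (Mn₀.₆₆Fe₀.₃₄)₃Al₂Si₃O₁₂: 1.98×54.938 + 1.02×55.845 + 2×26.982 + 3×28.085 + 12×15.999 = 495.946 g/mol.
Mass of Al per formula unit: 2 × 26.982 = 53.964 g.
Weight fraction Al = 53.964 / 495.946 = 0.1088.

10.88 wt%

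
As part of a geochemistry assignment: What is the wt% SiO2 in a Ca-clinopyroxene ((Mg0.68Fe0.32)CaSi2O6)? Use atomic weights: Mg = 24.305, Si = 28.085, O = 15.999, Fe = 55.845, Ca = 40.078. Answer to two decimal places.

Formula mass = 226.640 g/mol.
2 Si → 2.0000 mol SiO2 per formula unit; M(SiO2) = 60.083, so SiO2 mass = 120.166 g.
120.166/226.640 × 100 = 53.02 wt%.

53.02 wt%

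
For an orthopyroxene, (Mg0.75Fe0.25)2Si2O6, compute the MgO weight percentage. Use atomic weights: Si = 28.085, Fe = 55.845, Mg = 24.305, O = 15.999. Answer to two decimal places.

M((Mg0.75Fe0.25)2Si2O6) = 216.544 g/mol; M(MgO) = 40.304 g/mol.
Moles MgO per formula unit = 1.50 Mg ÷ 1 = 1.5000.
MgO fraction = (1.5000 × 40.304) / 216.544 = 60.456/216.544 = 0.2792.

27.92 wt%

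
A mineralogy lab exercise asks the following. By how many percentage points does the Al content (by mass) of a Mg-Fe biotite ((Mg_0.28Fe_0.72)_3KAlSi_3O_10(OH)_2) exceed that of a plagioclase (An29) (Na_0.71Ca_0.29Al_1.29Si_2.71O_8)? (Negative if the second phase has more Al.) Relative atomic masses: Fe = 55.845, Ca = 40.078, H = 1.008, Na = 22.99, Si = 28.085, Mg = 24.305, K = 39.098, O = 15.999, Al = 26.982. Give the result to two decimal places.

Al in (Mg_0.28Fe_0.72)_3KAlSi_3O_10(OH)_2: molar mass 485.380 g/mol; 1×26.982 = 26.982 g → 5.56 wt%.
Al in Na_0.71Ca_0.29Al_1.29Si_2.71O_8: molar mass 266.855 g/mol; 1.29×26.982 = 34.807 g → 13.04 wt%.
Difference = 5.56 − 13.04 = -7.48 percentage points.

-7.48 percentage points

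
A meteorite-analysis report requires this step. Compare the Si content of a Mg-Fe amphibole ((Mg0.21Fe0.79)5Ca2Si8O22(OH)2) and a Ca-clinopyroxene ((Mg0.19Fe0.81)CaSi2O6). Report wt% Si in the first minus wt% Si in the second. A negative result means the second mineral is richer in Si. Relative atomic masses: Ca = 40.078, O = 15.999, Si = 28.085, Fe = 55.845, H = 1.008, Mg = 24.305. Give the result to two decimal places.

0.78 percentage points

Si in (Mg0.21Fe0.79)5Ca2Si8O22(OH)2: molar mass 936.936 g/mol; 8×28.085 = 224.680 g → 23.98 wt%.
Si in (Mg0.19Fe0.81)CaSi2O6: molar mass 242.094 g/mol; 2×28.085 = 56.170 g → 23.20 wt%.
Difference = 23.98 − 23.20 = 0.78 percentage points.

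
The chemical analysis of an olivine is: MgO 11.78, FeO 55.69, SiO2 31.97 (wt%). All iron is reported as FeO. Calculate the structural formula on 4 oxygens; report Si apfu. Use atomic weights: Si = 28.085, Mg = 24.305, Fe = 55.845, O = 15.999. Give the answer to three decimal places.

11.78 wt% MgO ÷ 40.304 g/mol = 0.29228 mol, giving 0.29228 Mg and 0.29228 O.
55.69 wt% FeO ÷ 71.844 g/mol = 0.77515 mol, giving 0.77515 Fe and 0.77515 O.
31.97 wt% SiO2 ÷ 60.083 g/mol = 0.53210 mol, giving 0.53210 Si and 1.06420 O.
Oxygen sums to 2.13163; scaling by 4/2.13163 = 1.87650 puts the formula on 4 O.
Si: 0.53210 × 1.87650 = 0.998 atoms per formula unit.

0.998 Si apfu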